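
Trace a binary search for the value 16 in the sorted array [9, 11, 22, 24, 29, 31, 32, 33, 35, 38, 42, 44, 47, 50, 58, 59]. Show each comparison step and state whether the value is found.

Binary search for 16 in [9, 11, 22, 24, 29, 31, 32, 33, 35, 38, 42, 44, 47, 50, 58, 59]:

lo=0, hi=15, mid=7, arr[mid]=33 -> 33 > 16, search left half
lo=0, hi=6, mid=3, arr[mid]=24 -> 24 > 16, search left half
lo=0, hi=2, mid=1, arr[mid]=11 -> 11 < 16, search right half
lo=2, hi=2, mid=2, arr[mid]=22 -> 22 > 16, search left half
lo=2 > hi=1, target 16 not found

Binary search determines that 16 is not in the array after 4 comparisons. The search space was exhausted without finding the target.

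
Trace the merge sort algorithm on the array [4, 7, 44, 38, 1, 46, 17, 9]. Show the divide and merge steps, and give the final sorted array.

Merge sort trace:

Split: [4, 7, 44, 38, 1, 46, 17, 9] -> [4, 7, 44, 38] and [1, 46, 17, 9]
  Split: [4, 7, 44, 38] -> [4, 7] and [44, 38]
    Split: [4, 7] -> [4] and [7]
    Merge: [4] + [7] -> [4, 7]
    Split: [44, 38] -> [44] and [38]
    Merge: [44] + [38] -> [38, 44]
  Merge: [4, 7] + [38, 44] -> [4, 7, 38, 44]
  Split: [1, 46, 17, 9] -> [1, 46] and [17, 9]
    Split: [1, 46] -> [1] and [46]
    Merge: [1] + [46] -> [1, 46]
    Split: [17, 9] -> [17] and [9]
    Merge: [17] + [9] -> [9, 17]
  Merge: [1, 46] + [9, 17] -> [1, 9, 17, 46]
Merge: [4, 7, 38, 44] + [1, 9, 17, 46] -> [1, 4, 7, 9, 17, 38, 44, 46]

Final sorted array: [1, 4, 7, 9, 17, 38, 44, 46]

The merge sort proceeds by recursively splitting the array and merging sorted halves.
After all merges, the sorted array is [1, 4, 7, 9, 17, 38, 44, 46].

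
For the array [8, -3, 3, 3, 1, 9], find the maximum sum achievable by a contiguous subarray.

Using Kadane's algorithm on [8, -3, 3, 3, 1, 9]:

Scanning through the array:
Position 1 (value -3): max_ending_here = 5, max_so_far = 8
Position 2 (value 3): max_ending_here = 8, max_so_far = 8
Position 3 (value 3): max_ending_here = 11, max_so_far = 11
Position 4 (value 1): max_ending_here = 12, max_so_far = 12
Position 5 (value 9): max_ending_here = 21, max_so_far = 21

Maximum subarray: [8, -3, 3, 3, 1, 9]
Maximum sum: 21

The maximum subarray is [8, -3, 3, 3, 1, 9] with sum 21. This subarray runs from index 0 to index 5.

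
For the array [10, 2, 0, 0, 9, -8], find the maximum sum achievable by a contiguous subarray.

Using Kadane's algorithm on [10, 2, 0, 0, 9, -8]:

Scanning through the array:
Position 1 (value 2): max_ending_here = 12, max_so_far = 12
Position 2 (value 0): max_ending_here = 12, max_so_far = 12
Position 3 (value 0): max_ending_here = 12, max_so_far = 12
Position 4 (value 9): max_ending_here = 21, max_so_far = 21
Position 5 (value -8): max_ending_here = 13, max_so_far = 21

Maximum subarray: [10, 2, 0, 0, 9]
Maximum sum: 21

The maximum subarray is [10, 2, 0, 0, 9] with sum 21. This subarray runs from index 0 to index 4.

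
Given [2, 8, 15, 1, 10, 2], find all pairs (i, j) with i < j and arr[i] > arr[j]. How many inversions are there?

Finding inversions in [2, 8, 15, 1, 10, 2]:

(0, 3): arr[0]=2 > arr[3]=1
(1, 3): arr[1]=8 > arr[3]=1
(1, 5): arr[1]=8 > arr[5]=2
(2, 3): arr[2]=15 > arr[3]=1
(2, 4): arr[2]=15 > arr[4]=10
(2, 5): arr[2]=15 > arr[5]=2
(4, 5): arr[4]=10 > arr[5]=2

Total inversions: 7

The array has 7 inversion(s): (0,3), (1,3), (1,5), (2,3), (2,4), (2,5), (4,5). Each pair (i,j) satisfies i < j and arr[i] > arr[j].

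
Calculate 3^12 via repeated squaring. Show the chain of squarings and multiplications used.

Computing 3^12 by squaring (build up from 3^1; each line after the first costs one multiplication):

3^1 = 3
3^2 = (3^1)^2 = 3^2 = 9
3^3 = 3 * 3^2 = 3 * 9 = 27
3^6 = (3^3)^2 = 27^2 = 729
3^12 = (3^6)^2 = 729^2 = 531441

Result: 531441
Multiplications needed: 4 (4 lines after 3^1)

3^12 = 531441. Using exponentiation by squaring, this requires 4 multiplications. The key idea: if the exponent is even, square the half-power; if odd, multiply by the base once.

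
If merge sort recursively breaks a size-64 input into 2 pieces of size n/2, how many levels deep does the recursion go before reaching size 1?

For divide and conquer with division factor 2:

Problem sizes at each level:
Level 0: 64
Level 1: 32
Level 2: 16
Level 3: 8
Level 4: 4
Level 5: 2
Level 6: 1

The root is level 0 and the size-1 base case is level 6 (the tree spans levels 0 through 6, i.e. 7 levels counting the root), so the depth is the number of divisions: log_2(64) = 6

The recursion tree depth is log_2(64) = 6. At each level, the problem size is divided by 2, so it takes 6 divisions to reduce to a base case of size 1. The algorithm makes 2 recursive calls at each level.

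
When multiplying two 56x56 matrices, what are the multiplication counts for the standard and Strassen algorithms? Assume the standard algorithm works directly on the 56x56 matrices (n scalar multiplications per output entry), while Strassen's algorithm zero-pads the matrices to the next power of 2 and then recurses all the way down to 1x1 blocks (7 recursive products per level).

Matrix multiplication for 56x56 matrices:

Strassen's algorithm requires power-of-2 dimensions. Pad 56x56 to 64x64 (next power of 2).

Standard algorithm: 56^3 = 175616 multiplications
Strassen's algorithm: 7^(log2(64)) = 7^6 = 117649 multiplications
Savings: 175616 - 117649 = 57967 multiplications

Standard: 175616 multiplications (56^3). Strassen: 117649 multiplications (7^6, after padding to 64x64). Strassen reduces 8 recursive multiplications to 7 at each level.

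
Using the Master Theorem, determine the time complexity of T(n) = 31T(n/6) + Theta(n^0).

Master Theorem for T(n) = 31T(n/6) + O(n^0):

a = 31, b = 6, c = 0
log_b(a) = log_6(31) = 1.9165

Case 1: c = 0 < log_6(31) = 1.9165
T(n) = O(n^(log_6 31))

For T(n) = 31T(n/6) + O(n^0): log_6(31) = 1.9165. This is Case 1 of the Master Theorem (c < log_b(a), work dominated by leaves), giving O(n^(log_6 31)).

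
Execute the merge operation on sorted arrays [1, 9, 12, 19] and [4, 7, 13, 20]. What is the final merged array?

Merging process:

Compare 1 vs 4: take 1 from left. Merged: [1]
Compare 9 vs 4: take 4 from right. Merged: [1, 4]
Compare 9 vs 7: take 7 from right. Merged: [1, 4, 7]
Compare 9 vs 13: take 9 from left. Merged: [1, 4, 7, 9]
Compare 12 vs 13: take 12 from left. Merged: [1, 4, 7, 9, 12]
Compare 19 vs 13: take 13 from right. Merged: [1, 4, 7, 9, 12, 13]
Compare 19 vs 20: take 19 from left. Merged: [1, 4, 7, 9, 12, 13, 19]
Append remaining from right: [20]. Merged: [1, 4, 7, 9, 12, 13, 19, 20]

Final merged array: [1, 4, 7, 9, 12, 13, 19, 20]
Total comparisons: 7

The merged array is [1, 4, 7, 9, 12, 13, 19, 20], requiring 7 comparisons. The merge step runs in O(n) time where n is the total number of elements.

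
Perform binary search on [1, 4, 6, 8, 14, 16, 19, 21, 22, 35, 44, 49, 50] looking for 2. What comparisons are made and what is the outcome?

Binary search for 2 in [1, 4, 6, 8, 14, 16, 19, 21, 22, 35, 44, 49, 50]:

lo=0, hi=12, mid=6, arr[mid]=19 -> 19 > 2, search left half
lo=0, hi=5, mid=2, arr[mid]=6 -> 6 > 2, search left half
lo=0, hi=1, mid=0, arr[mid]=1 -> 1 < 2, search right half
lo=1, hi=1, mid=1, arr[mid]=4 -> 4 > 2, search left half
lo=1 > hi=0, target 2 not found

Binary search determines that 2 is not in the array after 4 comparisons. The search space was exhausted without finding the target.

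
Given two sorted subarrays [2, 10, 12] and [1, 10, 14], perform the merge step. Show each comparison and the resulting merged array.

Merging process:

Compare 2 vs 1: take 1 from right. Merged: [1]
Compare 2 vs 10: take 2 from left. Merged: [1, 2]
Compare 10 vs 10: take 10 from left. Merged: [1, 2, 10]
Compare 12 vs 10: take 10 from right. Merged: [1, 2, 10, 10]
Compare 12 vs 14: take 12 from left. Merged: [1, 2, 10, 10, 12]
Append remaining from right: [14]. Merged: [1, 2, 10, 10, 12, 14]

Final merged array: [1, 2, 10, 10, 12, 14]
Total comparisons: 5

The merged array is [1, 2, 10, 10, 12, 14], requiring 5 comparisons. The merge step runs in O(n) time where n is the total number of elements.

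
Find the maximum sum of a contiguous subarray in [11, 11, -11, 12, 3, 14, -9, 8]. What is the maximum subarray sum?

Using Kadane's algorithm on [11, 11, -11, 12, 3, 14, -9, 8]:

Scanning through the array:
Position 1 (value 11): max_ending_here = 22, max_so_far = 22
Position 2 (value -11): max_ending_here = 11, max_so_far = 22
Position 3 (value 12): max_ending_here = 23, max_so_far = 23
Position 4 (value 3): max_ending_here = 26, max_so_far = 26
Position 5 (value 14): max_ending_here = 40, max_so_far = 40
Position 6 (value -9): max_ending_here = 31, max_so_far = 40
Position 7 (value 8): max_ending_here = 39, max_so_far = 40

Maximum subarray: [11, 11, -11, 12, 3, 14]
Maximum sum: 40

The maximum subarray is [11, 11, -11, 12, 3, 14] with sum 40. This subarray runs from index 0 to index 5.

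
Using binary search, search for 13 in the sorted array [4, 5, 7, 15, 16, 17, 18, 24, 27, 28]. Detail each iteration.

Binary search for 13 in [4, 5, 7, 15, 16, 17, 18, 24, 27, 28]:

lo=0, hi=9, mid=4, arr[mid]=16 -> 16 > 13, search left half
lo=0, hi=3, mid=1, arr[mid]=5 -> 5 < 13, search right half
lo=2, hi=3, mid=2, arr[mid]=7 -> 7 < 13, search right half
lo=3, hi=3, mid=3, arr[mid]=15 -> 15 > 13, search left half
lo=3 > hi=2, target 13 not found

Binary search determines that 13 is not in the array after 4 comparisons. The search space was exhausted without finding the target.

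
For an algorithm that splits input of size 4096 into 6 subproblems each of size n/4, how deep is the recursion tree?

For divide and conquer with division factor 4:

Problem sizes at each level:
Level 0: 4096
Level 1: 1024
Level 2: 256
Level 3: 64
Level 4: 16
Level 5: 4
Level 6: 1

The root is level 0 and the size-1 base case is level 6 (the tree spans levels 0 through 6, i.e. 7 levels counting the root), so the depth is the number of divisions: log_4(4096) = 6

The recursion tree depth is log_4(4096) = 6. At each level, the problem size is divided by 4, so it takes 6 divisions to reduce to a base case of size 1. The algorithm makes 6 recursive calls at each level.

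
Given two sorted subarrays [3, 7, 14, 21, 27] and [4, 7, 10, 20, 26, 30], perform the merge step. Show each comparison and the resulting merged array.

Merging process:

Compare 3 vs 4: take 3 from left. Merged: [3]
Compare 7 vs 4: take 4 from right. Merged: [3, 4]
Compare 7 vs 7: take 7 from left. Merged: [3, 4, 7]
Compare 14 vs 7: take 7 from right. Merged: [3, 4, 7, 7]
Compare 14 vs 10: take 10 from right. Merged: [3, 4, 7, 7, 10]
Compare 14 vs 20: take 14 from left. Merged: [3, 4, 7, 7, 10, 14]
Compare 21 vs 20: take 20 from right. Merged: [3, 4, 7, 7, 10, 14, 20]
Compare 21 vs 26: take 21 from left. Merged: [3, 4, 7, 7, 10, 14, 20, 21]
Compare 27 vs 26: take 26 from right. Merged: [3, 4, 7, 7, 10, 14, 20, 21, 26]
Compare 27 vs 30: take 27 from left. Merged: [3, 4, 7, 7, 10, 14, 20, 21, 26, 27]
Append remaining from right: [30]. Merged: [3, 4, 7, 7, 10, 14, 20, 21, 26, 27, 30]

Final merged array: [3, 4, 7, 7, 10, 14, 20, 21, 26, 27, 30]
Total comparisons: 10

The merged array is [3, 4, 7, 7, 10, 14, 20, 21, 26, 27, 30], requiring 10 comparisons. The merge step runs in O(n) time where n is the total number of elements.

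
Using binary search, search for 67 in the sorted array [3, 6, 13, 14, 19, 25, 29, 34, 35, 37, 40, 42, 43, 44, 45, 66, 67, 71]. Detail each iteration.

Binary search for 67 in [3, 6, 13, 14, 19, 25, 29, 34, 35, 37, 40, 42, 43, 44, 45, 66, 67, 71]:

lo=0, hi=17, mid=8, arr[mid]=35 -> 35 < 67, search right half
lo=9, hi=17, mid=13, arr[mid]=44 -> 44 < 67, search right half
lo=14, hi=17, mid=15, arr[mid]=66 -> 66 < 67, search right half
lo=16, hi=17, mid=16, arr[mid]=67 -> Found target at index 16!

Binary search finds 67 at index 16 after 4 comparisons. The search repeatedly halves the search space by comparing with the middle element.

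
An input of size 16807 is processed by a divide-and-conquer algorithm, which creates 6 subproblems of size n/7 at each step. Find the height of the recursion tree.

For divide and conquer with division factor 7:

Problem sizes at each level:
Level 0: 16807
Level 1: 2401
Level 2: 343
Level 3: 49
Level 4: 7
Level 5: 1

The root is level 0 and the size-1 base case is level 5 (the tree spans levels 0 through 5, i.e. 6 levels counting the root), so the depth is the number of divisions: log_7(16807) = 5

The recursion tree depth is log_7(16807) = 5. At each level, the problem size is divided by 7, so it takes 5 divisions to reduce to a base case of size 1. The algorithm makes 6 recursive calls at each level.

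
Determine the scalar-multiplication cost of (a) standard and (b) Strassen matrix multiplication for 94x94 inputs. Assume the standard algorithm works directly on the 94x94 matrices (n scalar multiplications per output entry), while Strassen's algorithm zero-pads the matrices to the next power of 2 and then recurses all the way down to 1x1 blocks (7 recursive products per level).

Matrix multiplication for 94x94 matrices:

Strassen's algorithm requires power-of-2 dimensions. Pad 94x94 to 128x128 (next power of 2).

Standard algorithm: 94^3 = 830584 multiplications
Strassen's algorithm: 7^(log2(128)) = 7^7 = 823543 multiplications
Savings: 830584 - 823543 = 7041 multiplications

Standard: 830584 multiplications (94^3). Strassen: 823543 multiplications (7^7, after padding to 128x128). Strassen reduces 8 recursive multiplications to 7 at each level.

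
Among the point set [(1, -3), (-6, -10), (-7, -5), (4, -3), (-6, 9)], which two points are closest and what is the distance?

Computing all pairwise distances among 5 points:

d((1, -3), (-6, -10)) = 9.8995
d((1, -3), (-7, -5)) = 8.2462
d((1, -3), (4, -3)) = 3.0 <-- minimum
d((1, -3), (-6, 9)) = 13.8924
d((-6, -10), (-7, -5)) = 5.099
d((-6, -10), (4, -3)) = 12.2066
d((-6, -10), (-6, 9)) = 19.0
d((-7, -5), (4, -3)) = 11.1803
d((-7, -5), (-6, 9)) = 14.0357
d((4, -3), (-6, 9)) = 15.6205

Closest pair: (1, -3) and (4, -3) with distance 3.0

The closest pair is (1, -3) and (4, -3) with Euclidean distance 3.0. For 5 points, brute-force pairwise comparison is shown above. For large n, the divide-and-conquer algorithm (sort by x, recurse on halves, check the dividing strip) achieves O(n log n).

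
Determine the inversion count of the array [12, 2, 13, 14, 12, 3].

Finding inversions in [12, 2, 13, 14, 12, 3]:

(0, 1): arr[0]=12 > arr[1]=2
(0, 5): arr[0]=12 > arr[5]=3
(2, 4): arr[2]=13 > arr[4]=12
(2, 5): arr[2]=13 > arr[5]=3
(3, 4): arr[3]=14 > arr[4]=12
(3, 5): arr[3]=14 > arr[5]=3
(4, 5): arr[4]=12 > arr[5]=3

Total inversions: 7

The array has 7 inversion(s): (0,1), (0,5), (2,4), (2,5), (3,4), (3,5), (4,5). Each pair (i,j) satisfies i < j and arr[i] > arr[j].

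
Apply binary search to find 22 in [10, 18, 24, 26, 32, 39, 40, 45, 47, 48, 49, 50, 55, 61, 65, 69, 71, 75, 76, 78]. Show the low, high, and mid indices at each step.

Binary search for 22 in [10, 18, 24, 26, 32, 39, 40, 45, 47, 48, 49, 50, 55, 61, 65, 69, 71, 75, 76, 78]:

lo=0, hi=19, mid=9, arr[mid]=48 -> 48 > 22, search left half
lo=0, hi=8, mid=4, arr[mid]=32 -> 32 > 22, search left half
lo=0, hi=3, mid=1, arr[mid]=18 -> 18 < 22, search right half
lo=2, hi=3, mid=2, arr[mid]=24 -> 24 > 22, search left half
lo=2 > hi=1, target 22 not found

Binary search determines that 22 is not in the array after 4 comparisons. The search space was exhausted without finding the target.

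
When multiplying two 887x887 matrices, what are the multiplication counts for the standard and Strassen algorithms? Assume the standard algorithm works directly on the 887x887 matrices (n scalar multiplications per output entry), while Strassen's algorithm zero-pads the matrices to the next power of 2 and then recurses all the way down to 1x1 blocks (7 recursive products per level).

Matrix multiplication for 887x887 matrices:

Strassen's algorithm requires power-of-2 dimensions. Pad 887x887 to 1024x1024 (next power of 2).

Standard algorithm: 887^3 = 697864103 multiplications
Strassen's algorithm: 7^(log2(1024)) = 7^10 = 282475249 multiplications
Savings: 697864103 - 282475249 = 415388854 multiplications

Standard: 697864103 multiplications (887^3). Strassen: 282475249 multiplications (7^10, after padding to 1024x1024). Strassen reduces 8 recursive multiplications to 7 at each level.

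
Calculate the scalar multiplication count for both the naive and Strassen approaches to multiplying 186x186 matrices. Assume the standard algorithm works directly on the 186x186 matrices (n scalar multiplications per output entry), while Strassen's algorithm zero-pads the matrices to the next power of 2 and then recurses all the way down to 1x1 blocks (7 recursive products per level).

Matrix multiplication for 186x186 matrices:

Strassen's algorithm requires power-of-2 dimensions. Pad 186x186 to 256x256 (next power of 2).

Standard algorithm: 186^3 = 6434856 multiplications
Strassen's algorithm: 7^(log2(256)) = 7^8 = 5764801 multiplications
Savings: 6434856 - 5764801 = 670055 multiplications

Standard: 6434856 multiplications (186^3). Strassen: 5764801 multiplications (7^8, after padding to 256x256). Strassen reduces 8 recursive multiplications to 7 at each level.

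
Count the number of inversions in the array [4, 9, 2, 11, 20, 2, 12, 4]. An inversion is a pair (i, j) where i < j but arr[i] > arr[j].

Finding inversions in [4, 9, 2, 11, 20, 2, 12, 4]:

(0, 2): arr[0]=4 > arr[2]=2
(0, 5): arr[0]=4 > arr[5]=2
(1, 2): arr[1]=9 > arr[2]=2
(1, 5): arr[1]=9 > arr[5]=2
(1, 7): arr[1]=9 > arr[7]=4
(3, 5): arr[3]=11 > arr[5]=2
(3, 7): arr[3]=11 > arr[7]=4
(4, 5): arr[4]=20 > arr[5]=2
(4, 6): arr[4]=20 > arr[6]=12
(4, 7): arr[4]=20 > arr[7]=4
(6, 7): arr[6]=12 > arr[7]=4

Total inversions: 11

The array has 11 inversion(s): (0,2), (0,5), (1,2), (1,5), (1,7), (3,5), (3,7), (4,5), (4,6), (4,7), (6,7). Each pair (i,j) satisfies i < j and arr[i] > arr[j].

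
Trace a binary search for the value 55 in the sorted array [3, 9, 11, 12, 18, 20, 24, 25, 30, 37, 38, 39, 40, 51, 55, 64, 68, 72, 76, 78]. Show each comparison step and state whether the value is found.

Binary search for 55 in [3, 9, 11, 12, 18, 20, 24, 25, 30, 37, 38, 39, 40, 51, 55, 64, 68, 72, 76, 78]:

lo=0, hi=19, mid=9, arr[mid]=37 -> 37 < 55, search right half
lo=10, hi=19, mid=14, arr[mid]=55 -> Found target at index 14!

Binary search finds 55 at index 14 after 2 comparisons. The search repeatedly halves the search space by comparing with the middle element.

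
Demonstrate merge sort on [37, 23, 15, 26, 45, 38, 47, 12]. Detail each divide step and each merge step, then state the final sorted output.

Merge sort trace:

Split: [37, 23, 15, 26, 45, 38, 47, 12] -> [37, 23, 15, 26] and [45, 38, 47, 12]
  Split: [37, 23, 15, 26] -> [37, 23] and [15, 26]
    Split: [37, 23] -> [37] and [23]
    Merge: [37] + [23] -> [23, 37]
    Split: [15, 26] -> [15] and [26]
    Merge: [15] + [26] -> [15, 26]
  Merge: [23, 37] + [15, 26] -> [15, 23, 26, 37]
  Split: [45, 38, 47, 12] -> [45, 38] and [47, 12]
    Split: [45, 38] -> [45] and [38]
    Merge: [45] + [38] -> [38, 45]
    Split: [47, 12] -> [47] and [12]
    Merge: [47] + [12] -> [12, 47]
  Merge: [38, 45] + [12, 47] -> [12, 38, 45, 47]
Merge: [15, 23, 26, 37] + [12, 38, 45, 47] -> [12, 15, 23, 26, 37, 38, 45, 47]

Final sorted array: [12, 15, 23, 26, 37, 38, 45, 47]

The merge sort proceeds by recursively splitting the array and merging sorted halves.
After all merges, the sorted array is [12, 15, 23, 26, 37, 38, 45, 47].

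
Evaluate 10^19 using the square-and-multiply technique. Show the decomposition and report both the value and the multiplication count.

Computing 10^19 by squaring (build up from 10^1; each line after the first costs one multiplication):

10^1 = 10
10^2 = (10^1)^2 = 10^2 = 100
10^4 = (10^2)^2 = 100^2 = 10000
10^8 = (10^4)^2 = 10000^2 = 100000000
10^9 = 10 * 10^8 = 10 * 100000000 = 1000000000
10^18 = (10^9)^2 = 1000000000^2 = 1000000000000000000
10^19 = 10 * 10^18 = 10 * 1000000000000000000 = 10000000000000000000

Result: 10000000000000000000
Multiplications needed: 6 (6 lines after 10^1)

10^19 = 10000000000000000000. Using exponentiation by squaring, this requires 6 multiplications. The key idea: if the exponent is even, square the half-power; if odd, multiply by the base once.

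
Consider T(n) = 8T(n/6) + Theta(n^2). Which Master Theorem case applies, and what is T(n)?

Master Theorem for T(n) = 8T(n/6) + O(n^2):

a = 8, b = 6, c = 2
log_b(a) = log_6(8) = 1.1606

Case 3: c = 2 > log_6(8) = 1.1606
T(n) = O(n^2) = O(n^2)

For T(n) = 8T(n/6) + O(n^2): log_6(8) = 1.1606. This is Case 3 of the Master Theorem (c > log_b(a), work dominated by root), giving O(n^2).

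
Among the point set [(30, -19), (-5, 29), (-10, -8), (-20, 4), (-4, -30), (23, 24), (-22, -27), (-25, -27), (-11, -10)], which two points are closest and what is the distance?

Computing all pairwise distances among 9 points:

d((30, -19), (-5, 29)) = 59.4054
d((30, -19), (-10, -8)) = 41.4849
d((30, -19), (-20, 4)) = 55.0364
d((30, -19), (-4, -30)) = 35.7351
d((30, -19), (23, 24)) = 43.566
d((30, -19), (-22, -27)) = 52.6118
d((30, -19), (-25, -27)) = 55.5788
d((30, -19), (-11, -10)) = 41.9762
d((-5, 29), (-10, -8)) = 37.3363
d((-5, 29), (-20, 4)) = 29.1548
d((-5, 29), (-4, -30)) = 59.0085
d((-5, 29), (23, 24)) = 28.4429
d((-5, 29), (-22, -27)) = 58.5235
d((-5, 29), (-25, -27)) = 59.4643
d((-5, 29), (-11, -10)) = 39.4588
d((-10, -8), (-20, 4)) = 15.6205
d((-10, -8), (-4, -30)) = 22.8035
d((-10, -8), (23, 24)) = 45.9674
d((-10, -8), (-22, -27)) = 22.4722
d((-10, -8), (-25, -27)) = 24.2074
d((-10, -8), (-11, -10)) = 2.2361 <-- minimum
d((-20, 4), (-4, -30)) = 37.5766
d((-20, 4), (23, 24)) = 47.4236
d((-20, 4), (-22, -27)) = 31.0644
d((-20, 4), (-25, -27)) = 31.4006
d((-20, 4), (-11, -10)) = 16.6433
d((-4, -30), (23, 24)) = 60.3738
d((-4, -30), (-22, -27)) = 18.2483
d((-4, -30), (-25, -27)) = 21.2132
d((-4, -30), (-11, -10)) = 21.1896
d((23, 24), (-22, -27)) = 68.0147
d((23, 24), (-25, -27)) = 70.0357
d((23, 24), (-11, -10)) = 48.0833
d((-22, -27), (-25, -27)) = 3.0
d((-22, -27), (-11, -10)) = 20.2485
d((-25, -27), (-11, -10)) = 22.0227

Closest pair: (-10, -8) and (-11, -10) with distance 2.2361

The closest pair is (-10, -8) and (-11, -10) with Euclidean distance 2.2361. For 9 points, brute-force pairwise comparison is shown above. For large n, the divide-and-conquer algorithm (sort by x, recurse on halves, check the dividing strip) achieves O(n log n).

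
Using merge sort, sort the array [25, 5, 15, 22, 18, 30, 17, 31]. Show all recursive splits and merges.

Merge sort trace:

Split: [25, 5, 15, 22, 18, 30, 17, 31] -> [25, 5, 15, 22] and [18, 30, 17, 31]
  Split: [25, 5, 15, 22] -> [25, 5] and [15, 22]
    Split: [25, 5] -> [25] and [5]
    Merge: [25] + [5] -> [5, 25]
    Split: [15, 22] -> [15] and [22]
    Merge: [15] + [22] -> [15, 22]
  Merge: [5, 25] + [15, 22] -> [5, 15, 22, 25]
  Split: [18, 30, 17, 31] -> [18, 30] and [17, 31]
    Split: [18, 30] -> [18] and [30]
    Merge: [18] + [30] -> [18, 30]
    Split: [17, 31] -> [17] and [31]
    Merge: [17] + [31] -> [17, 31]
  Merge: [18, 30] + [17, 31] -> [17, 18, 30, 31]
Merge: [5, 15, 22, 25] + [17, 18, 30, 31] -> [5, 15, 17, 18, 22, 25, 30, 31]

Final sorted array: [5, 15, 17, 18, 22, 25, 30, 31]

The merge sort proceeds by recursively splitting the array and merging sorted halves.
After all merges, the sorted array is [5, 15, 17, 18, 22, 25, 30, 31].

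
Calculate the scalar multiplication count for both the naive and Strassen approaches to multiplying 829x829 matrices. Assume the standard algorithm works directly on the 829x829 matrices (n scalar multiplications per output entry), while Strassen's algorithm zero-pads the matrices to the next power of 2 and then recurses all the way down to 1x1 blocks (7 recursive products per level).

Matrix multiplication for 829x829 matrices:

Strassen's algorithm requires power-of-2 dimensions. Pad 829x829 to 1024x1024 (next power of 2).

Standard algorithm: 829^3 = 569722789 multiplications
Strassen's algorithm: 7^(log2(1024)) = 7^10 = 282475249 multiplications
Savings: 569722789 - 282475249 = 287247540 multiplications

Standard: 569722789 multiplications (829^3). Strassen: 282475249 multiplications (7^10, after padding to 1024x1024). Strassen reduces 8 recursive multiplications to 7 at each level.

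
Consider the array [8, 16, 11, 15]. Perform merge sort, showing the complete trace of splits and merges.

Merge sort trace:

Split: [8, 16, 11, 15] -> [8, 16] and [11, 15]
  Split: [8, 16] -> [8] and [16]
  Merge: [8] + [16] -> [8, 16]
  Split: [11, 15] -> [11] and [15]
  Merge: [11] + [15] -> [11, 15]
Merge: [8, 16] + [11, 15] -> [8, 11, 15, 16]

Final sorted array: [8, 11, 15, 16]

The merge sort proceeds by recursively splitting the array and merging sorted halves.
After all merges, the sorted array is [8, 11, 15, 16].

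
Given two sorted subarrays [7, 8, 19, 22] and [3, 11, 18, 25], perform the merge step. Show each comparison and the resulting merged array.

Merging process:

Compare 7 vs 3: take 3 from right. Merged: [3]
Compare 7 vs 11: take 7 from left. Merged: [3, 7]
Compare 8 vs 11: take 8 from left. Merged: [3, 7, 8]
Compare 19 vs 11: take 11 from right. Merged: [3, 7, 8, 11]
Compare 19 vs 18: take 18 from right. Merged: [3, 7, 8, 11, 18]
Compare 19 vs 25: take 19 from left. Merged: [3, 7, 8, 11, 18, 19]
Compare 22 vs 25: take 22 from left. Merged: [3, 7, 8, 11, 18, 19, 22]
Append remaining from right: [25]. Merged: [3, 7, 8, 11, 18, 19, 22, 25]

Final merged array: [3, 7, 8, 11, 18, 19, 22, 25]
Total comparisons: 7

The merged array is [3, 7, 8, 11, 18, 19, 22, 25], requiring 7 comparisons. The merge step runs in O(n) time where n is the total number of elements.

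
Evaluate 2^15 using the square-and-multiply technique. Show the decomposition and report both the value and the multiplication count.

Computing 2^15 by squaring (build up from 2^1; each line after the first costs one multiplication):

2^1 = 2
2^2 = (2^1)^2 = 2^2 = 4
2^3 = 2 * 2^2 = 2 * 4 = 8
2^6 = (2^3)^2 = 8^2 = 64
2^7 = 2 * 2^6 = 2 * 64 = 128
2^14 = (2^7)^2 = 128^2 = 16384
2^15 = 2 * 2^14 = 2 * 16384 = 32768

Result: 32768
Multiplications needed: 6 (6 lines after 2^1)

2^15 = 32768. Using exponentiation by squaring, this requires 6 multiplications. The key idea: if the exponent is even, square the half-power; if odd, multiply by the base once.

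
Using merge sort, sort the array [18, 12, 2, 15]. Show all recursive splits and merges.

Merge sort trace:

Split: [18, 12, 2, 15] -> [18, 12] and [2, 15]
  Split: [18, 12] -> [18] and [12]
  Merge: [18] + [12] -> [12, 18]
  Split: [2, 15] -> [2] and [15]
  Merge: [2] + [15] -> [2, 15]
Merge: [12, 18] + [2, 15] -> [2, 12, 15, 18]

Final sorted array: [2, 12, 15, 18]

The merge sort proceeds by recursively splitting the array and merging sorted halves.
After all merges, the sorted array is [2, 12, 15, 18].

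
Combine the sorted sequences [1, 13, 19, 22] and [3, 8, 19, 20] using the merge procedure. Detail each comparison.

Merging process:

Compare 1 vs 3: take 1 from left. Merged: [1]
Compare 13 vs 3: take 3 from right. Merged: [1, 3]
Compare 13 vs 8: take 8 from right. Merged: [1, 3, 8]
Compare 13 vs 19: take 13 from left. Merged: [1, 3, 8, 13]
Compare 19 vs 19: take 19 from left. Merged: [1, 3, 8, 13, 19]
Compare 22 vs 19: take 19 from right. Merged: [1, 3, 8, 13, 19, 19]
Compare 22 vs 20: take 20 from right. Merged: [1, 3, 8, 13, 19, 19, 20]
Append remaining from left: [22]. Merged: [1, 3, 8, 13, 19, 19, 20, 22]

Final merged array: [1, 3, 8, 13, 19, 19, 20, 22]
Total comparisons: 7

The merged array is [1, 3, 8, 13, 19, 19, 20, 22], requiring 7 comparisons. The merge step runs in O(n) time where n is the total number of elements.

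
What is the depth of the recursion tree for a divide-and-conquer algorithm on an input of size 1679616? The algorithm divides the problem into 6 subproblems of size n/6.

For divide and conquer with division factor 6:

Problem sizes at each level:
Level 0: 1679616
Level 1: 279936
Level 2: 46656
Level 3: 7776
Level 4: 1296
Level 5: 216
Level 6: 36
Level 7: 6
Level 8: 1

The root is level 0 and the size-1 base case is level 8 (the tree spans levels 0 through 8, i.e. 9 levels counting the root), so the depth is the number of divisions: log_6(1679616) = 8

The recursion tree depth is log_6(1679616) = 8. At each level, the problem size is divided by 6, so it takes 8 divisions to reduce to a base case of size 1. The algorithm makes 6 recursive calls at each level.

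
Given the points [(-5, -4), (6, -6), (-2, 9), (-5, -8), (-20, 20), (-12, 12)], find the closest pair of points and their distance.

Computing all pairwise distances among 6 points:

d((-5, -4), (6, -6)) = 11.1803
d((-5, -4), (-2, 9)) = 13.3417
d((-5, -4), (-5, -8)) = 4.0 <-- minimum
d((-5, -4), (-20, 20)) = 28.3019
d((-5, -4), (-12, 12)) = 17.4642
d((6, -6), (-2, 9)) = 17.0
d((6, -6), (-5, -8)) = 11.1803
d((6, -6), (-20, 20)) = 36.7696
d((6, -6), (-12, 12)) = 25.4558
d((-2, 9), (-5, -8)) = 17.2627
d((-2, 9), (-20, 20)) = 21.095
d((-2, 9), (-12, 12)) = 10.4403
d((-5, -8), (-20, 20)) = 31.7648
d((-5, -8), (-12, 12)) = 21.1896
d((-20, 20), (-12, 12)) = 11.3137

Closest pair: (-5, -4) and (-5, -8) with distance 4.0

The closest pair is (-5, -4) and (-5, -8) with Euclidean distance 4.0. For 6 points, brute-force pairwise comparison is shown above. For large n, the divide-and-conquer algorithm (sort by x, recurse on halves, check the dividing strip) achieves O(n log n).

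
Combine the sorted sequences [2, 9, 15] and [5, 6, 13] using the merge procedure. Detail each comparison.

Merging process:

Compare 2 vs 5: take 2 from left. Merged: [2]
Compare 9 vs 5: take 5 from right. Merged: [2, 5]
Compare 9 vs 6: take 6 from right. Merged: [2, 5, 6]
Compare 9 vs 13: take 9 from left. Merged: [2, 5, 6, 9]
Compare 15 vs 13: take 13 from right. Merged: [2, 5, 6, 9, 13]
Append remaining from left: [15]. Merged: [2, 5, 6, 9, 13, 15]

Final merged array: [2, 5, 6, 9, 13, 15]
Total comparisons: 5

The merged array is [2, 5, 6, 9, 13, 15], requiring 5 comparisons. The merge step runs in O(n) time where n is the total number of elements.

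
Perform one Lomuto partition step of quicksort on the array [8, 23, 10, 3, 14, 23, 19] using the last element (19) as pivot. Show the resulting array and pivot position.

Lomuto partition with pivot = 19:

Initial array: [8, 23, 10, 3, 14, 23, 19]

arr[0]=8 <= 19: swap with position 0, array becomes [8, 23, 10, 3, 14, 23, 19]
arr[1]=23 > 19: no swap
arr[2]=10 <= 19: swap with position 1, array becomes [8, 10, 23, 3, 14, 23, 19]
arr[3]=3 <= 19: swap with position 2, array becomes [8, 10, 3, 23, 14, 23, 19]
arr[4]=14 <= 19: swap with position 3, array becomes [8, 10, 3, 14, 23, 23, 19]
arr[5]=23 > 19: no swap

Place pivot at position 4: [8, 10, 3, 14, 19, 23, 23]
Pivot position: 4

After partitioning with pivot 19, the array becomes [8, 10, 3, 14, 19, 23, 23]. The pivot is placed at index 4. All elements to the left of the pivot are <= 19, and all elements to the right are > 19.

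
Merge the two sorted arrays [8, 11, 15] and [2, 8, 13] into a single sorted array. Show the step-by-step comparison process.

Merging process:

Compare 8 vs 2: take 2 from right. Merged: [2]
Compare 8 vs 8: take 8 from left. Merged: [2, 8]
Compare 11 vs 8: take 8 from right. Merged: [2, 8, 8]
Compare 11 vs 13: take 11 from left. Merged: [2, 8, 8, 11]
Compare 15 vs 13: take 13 from right. Merged: [2, 8, 8, 11, 13]
Append remaining from left: [15]. Merged: [2, 8, 8, 11, 13, 15]

Final merged array: [2, 8, 8, 11, 13, 15]
Total comparisons: 5

The merged array is [2, 8, 8, 11, 13, 15], requiring 5 comparisons. The merge step runs in O(n) time where n is the total number of elements.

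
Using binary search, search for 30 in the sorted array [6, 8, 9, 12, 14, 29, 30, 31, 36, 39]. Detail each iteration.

Binary search for 30 in [6, 8, 9, 12, 14, 29, 30, 31, 36, 39]:

lo=0, hi=9, mid=4, arr[mid]=14 -> 14 < 30, search right half
lo=5, hi=9, mid=7, arr[mid]=31 -> 31 > 30, search left half
lo=5, hi=6, mid=5, arr[mid]=29 -> 29 < 30, search right half
lo=6, hi=6, mid=6, arr[mid]=30 -> Found target at index 6!

Binary search finds 30 at index 6 after 4 comparisons. The search repeatedly halves the search space by comparing with the middle element.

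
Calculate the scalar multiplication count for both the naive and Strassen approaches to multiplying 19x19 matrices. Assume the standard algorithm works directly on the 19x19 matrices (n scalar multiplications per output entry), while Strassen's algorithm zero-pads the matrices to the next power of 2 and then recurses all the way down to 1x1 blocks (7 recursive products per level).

Matrix multiplication for 19x19 matrices:

Strassen's algorithm requires power-of-2 dimensions. Pad 19x19 to 32x32 (next power of 2).

Standard algorithm: 19^3 = 6859 multiplications
Strassen's algorithm: 7^(log2(32)) = 7^5 = 16807 multiplications
Difference: 6859 - 16807 = -9948 (Strassen uses MORE here due to padding overhead — for small or just-over-power-of-2 n, padding can outweigh the per-level savings)

Standard: 6859 multiplications (19^3). Strassen: 16807 multiplications (7^5, after padding to 32x32). Strassen reduces 8 recursive multiplications to 7 at each level.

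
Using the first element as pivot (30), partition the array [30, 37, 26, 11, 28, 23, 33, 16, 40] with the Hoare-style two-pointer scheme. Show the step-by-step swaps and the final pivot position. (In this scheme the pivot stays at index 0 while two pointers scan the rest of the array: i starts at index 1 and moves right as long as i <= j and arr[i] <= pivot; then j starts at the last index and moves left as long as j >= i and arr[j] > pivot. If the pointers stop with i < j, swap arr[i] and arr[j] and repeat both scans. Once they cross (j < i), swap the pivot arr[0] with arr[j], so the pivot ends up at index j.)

Hoare-style two-pointer partition with pivot = 30:

Initial array: [30, 37, 26, 11, 28, 23, 33, 16, 40]

Pointers start at i = 1, j = 8.
i stops at index 1 (arr[1]=37 > 30), j stops at index 7 (arr[7]=16 <= 30): swap arr[1] and arr[7], array becomes [30, 16, 26, 11, 28, 23, 33, 37, 40]
i ends at 6, j ends at 5: the pointers have crossed (j < i), so scanning stops.

Swap pivot arr[0] with arr[5] to place pivot at position 5: [23, 16, 26, 11, 28, 30, 33, 37, 40]
Pivot position: 5

After partitioning with pivot 30, the array becomes [23, 16, 26, 11, 28, 30, 33, 37, 40]. The pivot is placed at index 5. All elements to the left of the pivot are <= 30, and all elements to the right are > 30.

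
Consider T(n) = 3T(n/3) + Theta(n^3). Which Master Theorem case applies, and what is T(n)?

Master Theorem for T(n) = 3T(n/3) + O(n^3):

a = 3, b = 3, c = 3
log_b(a) = log_3(3) = 1.0000

Case 3: c = 3 > log_3(3) = 1.0000
T(n) = O(n^3) = O(n^3)

For T(n) = 3T(n/3) + O(n^3): log_3(3) = 1.0000. This is Case 3 of the Master Theorem (c > log_b(a), work dominated by root), giving O(n^3).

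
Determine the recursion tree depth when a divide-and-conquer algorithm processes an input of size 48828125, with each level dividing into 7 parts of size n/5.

For divide and conquer with division factor 5:

Problem sizes at each level:
Level 0: 48828125
Level 1: 9765625
Level 2: 1953125
Level 3: 390625
Level 4: 78125
Level 5: 15625
Level 6: 3125
Level 7: 625
Level 8: 125
Level 9: 25
Level 10: 5
Level 11: 1

The root is level 0 and the size-1 base case is level 11 (the tree spans levels 0 through 11, i.e. 12 levels counting the root), so the depth is the number of divisions: log_5(48828125) = 11

The recursion tree depth is log_5(48828125) = 11. At each level, the problem size is divided by 5, so it takes 11 divisions to reduce to a base case of size 1. The algorithm makes 7 recursive calls at each level.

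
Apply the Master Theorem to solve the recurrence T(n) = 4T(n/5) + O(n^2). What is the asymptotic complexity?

Master Theorem for T(n) = 4T(n/5) + O(n^2):

a = 4, b = 5, c = 2
log_b(a) = log_5(4) = 0.8614

Case 3: c = 2 > log_5(4) = 0.8614
T(n) = O(n^2) = O(n^2)

For T(n) = 4T(n/5) + O(n^2): log_5(4) = 0.8614. This is Case 3 of the Master Theorem (c > log_b(a), work dominated by root), giving O(n^2).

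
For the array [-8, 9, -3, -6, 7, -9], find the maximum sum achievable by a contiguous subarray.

Using Kadane's algorithm on [-8, 9, -3, -6, 7, -9]:

Scanning through the array:
Position 1 (value 9): max_ending_here = 9, max_so_far = 9
Position 2 (value -3): max_ending_here = 6, max_so_far = 9
Position 3 (value -6): max_ending_here = 0, max_so_far = 9
Position 4 (value 7): max_ending_here = 7, max_so_far = 9
Position 5 (value -9): max_ending_here = -2, max_so_far = 9

Maximum subarray: [9]
Maximum sum: 9

The maximum subarray is [9] with sum 9. This subarray runs from index 1 to index 1.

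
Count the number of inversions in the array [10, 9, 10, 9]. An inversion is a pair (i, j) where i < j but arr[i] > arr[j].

Finding inversions in [10, 9, 10, 9]:

(0, 1): arr[0]=10 > arr[1]=9
(0, 3): arr[0]=10 > arr[3]=9
(2, 3): arr[2]=10 > arr[3]=9

Total inversions: 3

The array has 3 inversion(s): (0,1), (0,3), (2,3). Each pair (i,j) satisfies i < j and arr[i] > arr[j].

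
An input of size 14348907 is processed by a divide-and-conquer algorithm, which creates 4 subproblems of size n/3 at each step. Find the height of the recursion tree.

For divide and conquer with division factor 3:

Problem sizes at each level:
Level 0: 14348907
Level 1: 4782969
Level 2: 1594323
Level 3: 531441
Level 4: 177147
Level 5: 59049
Level 6: 19683
Level 7: 6561
Level 8: 2187
Level 9: 729
Level 10: 243
Level 11: 81
Level 12: 27
Level 13: 9
Level 14: 3
Level 15: 1

The root is level 0 and the size-1 base case is level 15 (the tree spans levels 0 through 15, i.e. 16 levels counting the root), so the depth is the number of divisions: log_3(14348907) = 15

The recursion tree depth is log_3(14348907) = 15. At each level, the problem size is divided by 3, so it takes 15 divisions to reduce to a base case of size 1. The algorithm makes 4 recursive calls at each level.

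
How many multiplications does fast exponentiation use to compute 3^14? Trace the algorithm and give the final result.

Computing 3^14 by squaring (build up from 3^1; each line after the first costs one multiplication):

3^1 = 3
3^2 = (3^1)^2 = 3^2 = 9
3^3 = 3 * 3^2 = 3 * 9 = 27
3^6 = (3^3)^2 = 27^2 = 729
3^7 = 3 * 3^6 = 3 * 729 = 2187
3^14 = (3^7)^2 = 2187^2 = 4782969

Result: 4782969
Multiplications needed: 5 (5 lines after 3^1)

3^14 = 4782969. Using exponentiation by squaring, this requires 5 multiplications. The key idea: if the exponent is even, square the half-power; if odd, multiply by the base once.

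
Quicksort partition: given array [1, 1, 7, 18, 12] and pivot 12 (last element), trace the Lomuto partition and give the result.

Lomuto partition with pivot = 12:

Initial array: [1, 1, 7, 18, 12]

arr[0]=1 <= 12: swap with position 0, array becomes [1, 1, 7, 18, 12]
arr[1]=1 <= 12: swap with position 1, array becomes [1, 1, 7, 18, 12]
arr[2]=7 <= 12: swap with position 2, array becomes [1, 1, 7, 18, 12]
arr[3]=18 > 12: no swap

Place pivot at position 3: [1, 1, 7, 12, 18]
Pivot position: 3

After partitioning with pivot 12, the array becomes [1, 1, 7, 12, 18]. The pivot is placed at index 3. All elements to the left of the pivot are <= 12, and all elements to the right are > 12.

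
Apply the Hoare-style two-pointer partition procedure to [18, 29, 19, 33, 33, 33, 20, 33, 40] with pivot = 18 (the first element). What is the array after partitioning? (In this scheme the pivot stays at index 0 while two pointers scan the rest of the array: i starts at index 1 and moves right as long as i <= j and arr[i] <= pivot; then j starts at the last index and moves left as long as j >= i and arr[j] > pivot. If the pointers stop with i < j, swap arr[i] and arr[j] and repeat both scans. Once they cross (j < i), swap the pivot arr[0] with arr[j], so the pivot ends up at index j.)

Hoare-style two-pointer partition with pivot = 18:

Initial array: [18, 29, 19, 33, 33, 33, 20, 33, 40]

Pointers start at i = 1, j = 8.
i ends at 1, j ends at 0: the pointers have crossed (j < i), so scanning stops.

j = 0, so swapping arr[0] with arr[j] leaves the pivot at position 0: [18, 29, 19, 33, 33, 33, 20, 33, 40]
Pivot position: 0

After partitioning with pivot 18, the array becomes [18, 29, 19, 33, 33, 33, 20, 33, 40]. The pivot is placed at index 0. All elements to the left of the pivot are <= 18, and all elements to the right are > 18.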